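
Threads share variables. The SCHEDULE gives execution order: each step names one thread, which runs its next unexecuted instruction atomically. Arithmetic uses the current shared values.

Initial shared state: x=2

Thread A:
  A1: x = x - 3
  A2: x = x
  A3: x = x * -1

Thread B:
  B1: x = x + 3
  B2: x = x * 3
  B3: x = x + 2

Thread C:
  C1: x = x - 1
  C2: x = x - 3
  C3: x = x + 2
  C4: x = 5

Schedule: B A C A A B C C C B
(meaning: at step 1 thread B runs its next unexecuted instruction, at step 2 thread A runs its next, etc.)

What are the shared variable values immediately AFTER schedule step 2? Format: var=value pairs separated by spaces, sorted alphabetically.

Answer: x=2

Derivation:
Step 1: thread B executes B1 (x = x + 3). Shared: x=5. PCs: A@0 B@1 C@0
Step 2: thread A executes A1 (x = x - 3). Shared: x=2. PCs: A@1 B@1 C@0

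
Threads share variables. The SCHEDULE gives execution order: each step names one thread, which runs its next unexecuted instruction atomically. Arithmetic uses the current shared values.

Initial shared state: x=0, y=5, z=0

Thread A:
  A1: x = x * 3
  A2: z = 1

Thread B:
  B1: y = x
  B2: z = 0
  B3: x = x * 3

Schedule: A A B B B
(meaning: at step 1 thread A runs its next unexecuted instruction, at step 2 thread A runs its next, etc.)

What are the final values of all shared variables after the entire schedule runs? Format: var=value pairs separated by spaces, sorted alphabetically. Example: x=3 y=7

Answer: x=0 y=0 z=0

Derivation:
Step 1: thread A executes A1 (x = x * 3). Shared: x=0 y=5 z=0. PCs: A@1 B@0
Step 2: thread A executes A2 (z = 1). Shared: x=0 y=5 z=1. PCs: A@2 B@0
Step 3: thread B executes B1 (y = x). Shared: x=0 y=0 z=1. PCs: A@2 B@1
Step 4: thread B executes B2 (z = 0). Shared: x=0 y=0 z=0. PCs: A@2 B@2
Step 5: thread B executes B3 (x = x * 3). Shared: x=0 y=0 z=0. PCs: A@2 B@3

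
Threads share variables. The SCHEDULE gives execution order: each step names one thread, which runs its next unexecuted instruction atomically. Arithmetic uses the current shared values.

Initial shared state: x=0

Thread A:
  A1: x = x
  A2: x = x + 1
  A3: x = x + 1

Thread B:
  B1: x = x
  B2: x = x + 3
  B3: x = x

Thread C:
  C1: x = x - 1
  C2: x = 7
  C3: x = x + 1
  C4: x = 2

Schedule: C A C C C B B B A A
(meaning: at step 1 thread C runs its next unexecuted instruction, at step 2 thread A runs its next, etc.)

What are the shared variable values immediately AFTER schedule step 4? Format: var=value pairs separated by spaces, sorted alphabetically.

Step 1: thread C executes C1 (x = x - 1). Shared: x=-1. PCs: A@0 B@0 C@1
Step 2: thread A executes A1 (x = x). Shared: x=-1. PCs: A@1 B@0 C@1
Step 3: thread C executes C2 (x = 7). Shared: x=7. PCs: A@1 B@0 C@2
Step 4: thread C executes C3 (x = x + 1). Shared: x=8. PCs: A@1 B@0 C@3

Answer: x=8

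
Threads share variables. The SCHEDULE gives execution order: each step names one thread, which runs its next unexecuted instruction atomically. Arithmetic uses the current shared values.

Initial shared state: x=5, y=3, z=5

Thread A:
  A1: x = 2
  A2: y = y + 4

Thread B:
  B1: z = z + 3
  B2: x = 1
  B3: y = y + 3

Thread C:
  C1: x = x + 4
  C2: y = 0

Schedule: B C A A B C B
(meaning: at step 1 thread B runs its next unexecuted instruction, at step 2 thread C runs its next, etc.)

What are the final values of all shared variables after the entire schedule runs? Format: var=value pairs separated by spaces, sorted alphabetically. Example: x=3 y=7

Step 1: thread B executes B1 (z = z + 3). Shared: x=5 y=3 z=8. PCs: A@0 B@1 C@0
Step 2: thread C executes C1 (x = x + 4). Shared: x=9 y=3 z=8. PCs: A@0 B@1 C@1
Step 3: thread A executes A1 (x = 2). Shared: x=2 y=3 z=8. PCs: A@1 B@1 C@1
Step 4: thread A executes A2 (y = y + 4). Shared: x=2 y=7 z=8. PCs: A@2 B@1 C@1
Step 5: thread B executes B2 (x = 1). Shared: x=1 y=7 z=8. PCs: A@2 B@2 C@1
Step 6: thread C executes C2 (y = 0). Shared: x=1 y=0 z=8. PCs: A@2 B@2 C@2
Step 7: thread B executes B3 (y = y + 3). Shared: x=1 y=3 z=8. PCs: A@2 B@3 C@2

Answer: x=1 y=3 z=8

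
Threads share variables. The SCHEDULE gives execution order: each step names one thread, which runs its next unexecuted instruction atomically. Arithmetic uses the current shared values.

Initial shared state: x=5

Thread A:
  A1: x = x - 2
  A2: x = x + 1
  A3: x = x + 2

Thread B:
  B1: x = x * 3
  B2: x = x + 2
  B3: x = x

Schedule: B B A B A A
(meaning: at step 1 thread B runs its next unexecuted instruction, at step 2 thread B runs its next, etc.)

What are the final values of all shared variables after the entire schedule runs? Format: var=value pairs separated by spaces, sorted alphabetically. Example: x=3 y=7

Step 1: thread B executes B1 (x = x * 3). Shared: x=15. PCs: A@0 B@1
Step 2: thread B executes B2 (x = x + 2). Shared: x=17. PCs: A@0 B@2
Step 3: thread A executes A1 (x = x - 2). Shared: x=15. PCs: A@1 B@2
Step 4: thread B executes B3 (x = x). Shared: x=15. PCs: A@1 B@3
Step 5: thread A executes A2 (x = x + 1). Shared: x=16. PCs: A@2 B@3
Step 6: thread A executes A3 (x = x + 2). Shared: x=18. PCs: A@3 B@3

Answer: x=18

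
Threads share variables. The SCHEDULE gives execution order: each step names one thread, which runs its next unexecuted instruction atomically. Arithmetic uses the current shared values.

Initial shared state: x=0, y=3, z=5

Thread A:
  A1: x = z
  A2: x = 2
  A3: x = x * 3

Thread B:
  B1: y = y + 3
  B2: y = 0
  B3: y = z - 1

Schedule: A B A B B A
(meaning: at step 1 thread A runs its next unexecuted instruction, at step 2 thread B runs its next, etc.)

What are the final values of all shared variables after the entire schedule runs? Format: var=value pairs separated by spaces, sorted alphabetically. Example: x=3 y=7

Answer: x=6 y=4 z=5

Derivation:
Step 1: thread A executes A1 (x = z). Shared: x=5 y=3 z=5. PCs: A@1 B@0
Step 2: thread B executes B1 (y = y + 3). Shared: x=5 y=6 z=5. PCs: A@1 B@1
Step 3: thread A executes A2 (x = 2). Shared: x=2 y=6 z=5. PCs: A@2 B@1
Step 4: thread B executes B2 (y = 0). Shared: x=2 y=0 z=5. PCs: A@2 B@2
Step 5: thread B executes B3 (y = z - 1). Shared: x=2 y=4 z=5. PCs: A@2 B@3
Step 6: thread A executes A3 (x = x * 3). Shared: x=6 y=4 z=5. PCs: A@3 B@3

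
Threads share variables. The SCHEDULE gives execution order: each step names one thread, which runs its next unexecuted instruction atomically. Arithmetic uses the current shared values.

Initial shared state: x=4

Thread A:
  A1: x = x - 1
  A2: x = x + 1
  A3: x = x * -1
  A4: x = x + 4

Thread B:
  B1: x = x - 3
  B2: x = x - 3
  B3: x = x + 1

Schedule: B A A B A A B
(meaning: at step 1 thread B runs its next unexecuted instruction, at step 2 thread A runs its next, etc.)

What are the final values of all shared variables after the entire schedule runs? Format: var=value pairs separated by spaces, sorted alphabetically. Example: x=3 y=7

Step 1: thread B executes B1 (x = x - 3). Shared: x=1. PCs: A@0 B@1
Step 2: thread A executes A1 (x = x - 1). Shared: x=0. PCs: A@1 B@1
Step 3: thread A executes A2 (x = x + 1). Shared: x=1. PCs: A@2 B@1
Step 4: thread B executes B2 (x = x - 3). Shared: x=-2. PCs: A@2 B@2
Step 5: thread A executes A3 (x = x * -1). Shared: x=2. PCs: A@3 B@2
Step 6: thread A executes A4 (x = x + 4). Shared: x=6. PCs: A@4 B@2
Step 7: thread B executes B3 (x = x + 1). Shared: x=7. PCs: A@4 B@3

Answer: x=7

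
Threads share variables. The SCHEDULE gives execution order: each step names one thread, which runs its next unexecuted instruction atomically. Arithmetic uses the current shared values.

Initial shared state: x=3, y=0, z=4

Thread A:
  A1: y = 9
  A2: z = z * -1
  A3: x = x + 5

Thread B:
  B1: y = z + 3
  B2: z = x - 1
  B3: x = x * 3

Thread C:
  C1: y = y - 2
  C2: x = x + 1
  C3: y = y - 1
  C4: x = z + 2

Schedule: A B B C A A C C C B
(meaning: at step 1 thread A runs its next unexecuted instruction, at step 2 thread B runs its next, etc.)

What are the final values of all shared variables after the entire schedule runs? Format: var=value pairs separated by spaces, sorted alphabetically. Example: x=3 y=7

Step 1: thread A executes A1 (y = 9). Shared: x=3 y=9 z=4. PCs: A@1 B@0 C@0
Step 2: thread B executes B1 (y = z + 3). Shared: x=3 y=7 z=4. PCs: A@1 B@1 C@0
Step 3: thread B executes B2 (z = x - 1). Shared: x=3 y=7 z=2. PCs: A@1 B@2 C@0
Step 4: thread C executes C1 (y = y - 2). Shared: x=3 y=5 z=2. PCs: A@1 B@2 C@1
Step 5: thread A executes A2 (z = z * -1). Shared: x=3 y=5 z=-2. PCs: A@2 B@2 C@1
Step 6: thread A executes A3 (x = x + 5). Shared: x=8 y=5 z=-2. PCs: A@3 B@2 C@1
Step 7: thread C executes C2 (x = x + 1). Shared: x=9 y=5 z=-2. PCs: A@3 B@2 C@2
Step 8: thread C executes C3 (y = y - 1). Shared: x=9 y=4 z=-2. PCs: A@3 B@2 C@3
Step 9: thread C executes C4 (x = z + 2). Shared: x=0 y=4 z=-2. PCs: A@3 B@2 C@4
Step 10: thread B executes B3 (x = x * 3). Shared: x=0 y=4 z=-2. PCs: A@3 B@3 C@4

Answer: x=0 y=4 z=-2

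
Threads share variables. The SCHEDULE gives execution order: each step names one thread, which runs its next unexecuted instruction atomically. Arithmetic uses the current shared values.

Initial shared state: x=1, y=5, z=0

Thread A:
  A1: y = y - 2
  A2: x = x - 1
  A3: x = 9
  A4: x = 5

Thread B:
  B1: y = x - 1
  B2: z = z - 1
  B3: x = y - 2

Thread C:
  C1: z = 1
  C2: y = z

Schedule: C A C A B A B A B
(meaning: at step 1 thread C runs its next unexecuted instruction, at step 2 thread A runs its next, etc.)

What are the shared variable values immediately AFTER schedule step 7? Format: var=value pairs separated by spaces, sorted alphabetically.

Answer: x=9 y=-1 z=0

Derivation:
Step 1: thread C executes C1 (z = 1). Shared: x=1 y=5 z=1. PCs: A@0 B@0 C@1
Step 2: thread A executes A1 (y = y - 2). Shared: x=1 y=3 z=1. PCs: A@1 B@0 C@1
Step 3: thread C executes C2 (y = z). Shared: x=1 y=1 z=1. PCs: A@1 B@0 C@2
Step 4: thread A executes A2 (x = x - 1). Shared: x=0 y=1 z=1. PCs: A@2 B@0 C@2
Step 5: thread B executes B1 (y = x - 1). Shared: x=0 y=-1 z=1. PCs: A@2 B@1 C@2
Step 6: thread A executes A3 (x = 9). Shared: x=9 y=-1 z=1. PCs: A@3 B@1 C@2
Step 7: thread B executes B2 (z = z - 1). Shared: x=9 y=-1 z=0. PCs: A@3 B@2 C@2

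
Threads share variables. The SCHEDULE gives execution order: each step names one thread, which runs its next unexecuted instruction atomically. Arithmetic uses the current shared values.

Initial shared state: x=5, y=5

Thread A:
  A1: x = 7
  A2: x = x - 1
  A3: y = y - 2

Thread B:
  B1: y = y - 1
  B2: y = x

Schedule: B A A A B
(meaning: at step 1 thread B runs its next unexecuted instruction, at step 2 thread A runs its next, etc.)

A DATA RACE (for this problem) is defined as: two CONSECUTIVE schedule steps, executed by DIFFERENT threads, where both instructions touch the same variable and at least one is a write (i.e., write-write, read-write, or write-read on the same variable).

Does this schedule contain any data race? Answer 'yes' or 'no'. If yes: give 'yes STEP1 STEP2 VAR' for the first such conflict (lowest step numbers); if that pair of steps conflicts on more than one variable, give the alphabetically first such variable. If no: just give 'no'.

Answer: yes 4 5 y

Derivation:
Steps 1,2: B(r=y,w=y) vs A(r=-,w=x). No conflict.
Steps 2,3: same thread (A). No race.
Steps 3,4: same thread (A). No race.
Steps 4,5: A(y = y - 2) vs B(y = x). RACE on y (W-W).
First conflict at steps 4,5.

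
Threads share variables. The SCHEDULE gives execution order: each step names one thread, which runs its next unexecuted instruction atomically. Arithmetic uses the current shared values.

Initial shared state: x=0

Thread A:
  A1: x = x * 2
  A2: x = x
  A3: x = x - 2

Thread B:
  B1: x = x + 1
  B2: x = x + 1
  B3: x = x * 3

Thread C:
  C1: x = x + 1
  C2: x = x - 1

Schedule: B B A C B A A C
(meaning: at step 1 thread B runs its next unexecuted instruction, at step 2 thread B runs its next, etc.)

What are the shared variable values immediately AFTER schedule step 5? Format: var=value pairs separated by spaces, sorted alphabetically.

Answer: x=15

Derivation:
Step 1: thread B executes B1 (x = x + 1). Shared: x=1. PCs: A@0 B@1 C@0
Step 2: thread B executes B2 (x = x + 1). Shared: x=2. PCs: A@0 B@2 C@0
Step 3: thread A executes A1 (x = x * 2). Shared: x=4. PCs: A@1 B@2 C@0
Step 4: thread C executes C1 (x = x + 1). Shared: x=5. PCs: A@1 B@2 C@1
Step 5: thread B executes B3 (x = x * 3). Shared: x=15. PCs: A@1 B@3 C@1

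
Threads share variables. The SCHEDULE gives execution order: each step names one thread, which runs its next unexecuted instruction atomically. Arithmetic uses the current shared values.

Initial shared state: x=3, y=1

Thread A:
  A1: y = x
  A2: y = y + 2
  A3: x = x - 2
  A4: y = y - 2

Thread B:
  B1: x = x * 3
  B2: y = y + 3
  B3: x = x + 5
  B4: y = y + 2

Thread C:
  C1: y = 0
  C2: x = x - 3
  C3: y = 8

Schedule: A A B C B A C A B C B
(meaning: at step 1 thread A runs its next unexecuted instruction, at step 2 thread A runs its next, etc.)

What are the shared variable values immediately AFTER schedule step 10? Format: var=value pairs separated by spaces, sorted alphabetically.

Step 1: thread A executes A1 (y = x). Shared: x=3 y=3. PCs: A@1 B@0 C@0
Step 2: thread A executes A2 (y = y + 2). Shared: x=3 y=5. PCs: A@2 B@0 C@0
Step 3: thread B executes B1 (x = x * 3). Shared: x=9 y=5. PCs: A@2 B@1 C@0
Step 4: thread C executes C1 (y = 0). Shared: x=9 y=0. PCs: A@2 B@1 C@1
Step 5: thread B executes B2 (y = y + 3). Shared: x=9 y=3. PCs: A@2 B@2 C@1
Step 6: thread A executes A3 (x = x - 2). Shared: x=7 y=3. PCs: A@3 B@2 C@1
Step 7: thread C executes C2 (x = x - 3). Shared: x=4 y=3. PCs: A@3 B@2 C@2
Step 8: thread A executes A4 (y = y - 2). Shared: x=4 y=1. PCs: A@4 B@2 C@2
Step 9: thread B executes B3 (x = x + 5). Shared: x=9 y=1. PCs: A@4 B@3 C@2
Step 10: thread C executes C3 (y = 8). Shared: x=9 y=8. PCs: A@4 B@3 C@3

Answer: x=9 y=8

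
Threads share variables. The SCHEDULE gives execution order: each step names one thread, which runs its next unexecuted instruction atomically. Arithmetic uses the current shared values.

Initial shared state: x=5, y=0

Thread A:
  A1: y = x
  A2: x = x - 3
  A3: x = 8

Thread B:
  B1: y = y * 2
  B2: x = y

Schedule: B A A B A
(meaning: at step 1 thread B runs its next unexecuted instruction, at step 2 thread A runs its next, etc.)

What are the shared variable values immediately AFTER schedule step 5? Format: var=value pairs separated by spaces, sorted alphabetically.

Answer: x=8 y=5

Derivation:
Step 1: thread B executes B1 (y = y * 2). Shared: x=5 y=0. PCs: A@0 B@1
Step 2: thread A executes A1 (y = x). Shared: x=5 y=5. PCs: A@1 B@1
Step 3: thread A executes A2 (x = x - 3). Shared: x=2 y=5. PCs: A@2 B@1
Step 4: thread B executes B2 (x = y). Shared: x=5 y=5. PCs: A@2 B@2
Step 5: thread A executes A3 (x = 8). Shared: x=8 y=5. PCs: A@3 B@2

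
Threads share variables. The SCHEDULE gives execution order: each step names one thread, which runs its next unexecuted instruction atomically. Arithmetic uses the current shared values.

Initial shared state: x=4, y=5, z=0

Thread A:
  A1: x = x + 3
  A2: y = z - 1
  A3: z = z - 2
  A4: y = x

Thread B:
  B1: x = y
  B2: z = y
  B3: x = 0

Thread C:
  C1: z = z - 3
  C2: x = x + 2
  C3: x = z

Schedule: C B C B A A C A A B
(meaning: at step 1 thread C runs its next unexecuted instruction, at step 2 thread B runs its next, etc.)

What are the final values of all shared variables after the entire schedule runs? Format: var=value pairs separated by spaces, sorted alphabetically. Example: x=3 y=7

Answer: x=0 y=5 z=3

Derivation:
Step 1: thread C executes C1 (z = z - 3). Shared: x=4 y=5 z=-3. PCs: A@0 B@0 C@1
Step 2: thread B executes B1 (x = y). Shared: x=5 y=5 z=-3. PCs: A@0 B@1 C@1
Step 3: thread C executes C2 (x = x + 2). Shared: x=7 y=5 z=-3. PCs: A@0 B@1 C@2
Step 4: thread B executes B2 (z = y). Shared: x=7 y=5 z=5. PCs: A@0 B@2 C@2
Step 5: thread A executes A1 (x = x + 3). Shared: x=10 y=5 z=5. PCs: A@1 B@2 C@2
Step 6: thread A executes A2 (y = z - 1). Shared: x=10 y=4 z=5. PCs: A@2 B@2 C@2
Step 7: thread C executes C3 (x = z). Shared: x=5 y=4 z=5. PCs: A@2 B@2 C@3
Step 8: thread A executes A3 (z = z - 2). Shared: x=5 y=4 z=3. PCs: A@3 B@2 C@3
Step 9: thread A executes A4 (y = x). Shared: x=5 y=5 z=3. PCs: A@4 B@2 C@3
Step 10: thread B executes B3 (x = 0). Shared: x=0 y=5 z=3. PCs: A@4 B@3 C@3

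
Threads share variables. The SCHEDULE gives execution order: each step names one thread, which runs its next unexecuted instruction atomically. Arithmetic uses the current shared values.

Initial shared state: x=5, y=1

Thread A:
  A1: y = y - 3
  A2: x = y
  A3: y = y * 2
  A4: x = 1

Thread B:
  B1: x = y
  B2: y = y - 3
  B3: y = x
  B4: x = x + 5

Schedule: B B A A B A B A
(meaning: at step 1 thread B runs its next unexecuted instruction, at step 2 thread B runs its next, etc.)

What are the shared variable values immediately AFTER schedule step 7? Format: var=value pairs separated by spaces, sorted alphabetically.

Answer: x=0 y=-10

Derivation:
Step 1: thread B executes B1 (x = y). Shared: x=1 y=1. PCs: A@0 B@1
Step 2: thread B executes B2 (y = y - 3). Shared: x=1 y=-2. PCs: A@0 B@2
Step 3: thread A executes A1 (y = y - 3). Shared: x=1 y=-5. PCs: A@1 B@2
Step 4: thread A executes A2 (x = y). Shared: x=-5 y=-5. PCs: A@2 B@2
Step 5: thread B executes B3 (y = x). Shared: x=-5 y=-5. PCs: A@2 B@3
Step 6: thread A executes A3 (y = y * 2). Shared: x=-5 y=-10. PCs: A@3 B@3
Step 7: thread B executes B4 (x = x + 5). Shared: x=0 y=-10. PCs: A@3 B@4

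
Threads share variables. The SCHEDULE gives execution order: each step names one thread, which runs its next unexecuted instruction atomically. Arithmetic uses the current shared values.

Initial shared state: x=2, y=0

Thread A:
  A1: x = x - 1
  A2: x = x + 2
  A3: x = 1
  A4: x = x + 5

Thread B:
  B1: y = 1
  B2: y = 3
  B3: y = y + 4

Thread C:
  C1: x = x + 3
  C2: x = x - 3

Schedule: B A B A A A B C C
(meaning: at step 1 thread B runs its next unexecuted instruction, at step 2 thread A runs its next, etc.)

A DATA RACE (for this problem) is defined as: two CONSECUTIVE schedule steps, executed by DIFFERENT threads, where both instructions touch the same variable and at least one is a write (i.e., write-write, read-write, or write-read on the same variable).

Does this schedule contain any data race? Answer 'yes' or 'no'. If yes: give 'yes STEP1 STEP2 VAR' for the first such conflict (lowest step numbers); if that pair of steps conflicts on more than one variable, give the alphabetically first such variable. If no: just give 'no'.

Steps 1,2: B(r=-,w=y) vs A(r=x,w=x). No conflict.
Steps 2,3: A(r=x,w=x) vs B(r=-,w=y). No conflict.
Steps 3,4: B(r=-,w=y) vs A(r=x,w=x). No conflict.
Steps 4,5: same thread (A). No race.
Steps 5,6: same thread (A). No race.
Steps 6,7: A(r=x,w=x) vs B(r=y,w=y). No conflict.
Steps 7,8: B(r=y,w=y) vs C(r=x,w=x). No conflict.
Steps 8,9: same thread (C). No race.

Answer: no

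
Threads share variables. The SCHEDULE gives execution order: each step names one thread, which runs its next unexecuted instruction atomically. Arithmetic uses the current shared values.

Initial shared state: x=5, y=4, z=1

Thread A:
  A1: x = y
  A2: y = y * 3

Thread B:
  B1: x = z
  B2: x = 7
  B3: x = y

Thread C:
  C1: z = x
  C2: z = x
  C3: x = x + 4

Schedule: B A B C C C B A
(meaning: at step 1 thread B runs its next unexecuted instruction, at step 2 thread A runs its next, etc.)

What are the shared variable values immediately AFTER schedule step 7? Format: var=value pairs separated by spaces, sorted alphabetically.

Answer: x=4 y=4 z=7

Derivation:
Step 1: thread B executes B1 (x = z). Shared: x=1 y=4 z=1. PCs: A@0 B@1 C@0
Step 2: thread A executes A1 (x = y). Shared: x=4 y=4 z=1. PCs: A@1 B@1 C@0
Step 3: thread B executes B2 (x = 7). Shared: x=7 y=4 z=1. PCs: A@1 B@2 C@0
Step 4: thread C executes C1 (z = x). Shared: x=7 y=4 z=7. PCs: A@1 B@2 C@1
Step 5: thread C executes C2 (z = x). Shared: x=7 y=4 z=7. PCs: A@1 B@2 C@2
Step 6: thread C executes C3 (x = x + 4). Shared: x=11 y=4 z=7. PCs: A@1 B@2 C@3
Step 7: thread B executes B3 (x = y). Shared: x=4 y=4 z=7. PCs: A@1 B@3 C@3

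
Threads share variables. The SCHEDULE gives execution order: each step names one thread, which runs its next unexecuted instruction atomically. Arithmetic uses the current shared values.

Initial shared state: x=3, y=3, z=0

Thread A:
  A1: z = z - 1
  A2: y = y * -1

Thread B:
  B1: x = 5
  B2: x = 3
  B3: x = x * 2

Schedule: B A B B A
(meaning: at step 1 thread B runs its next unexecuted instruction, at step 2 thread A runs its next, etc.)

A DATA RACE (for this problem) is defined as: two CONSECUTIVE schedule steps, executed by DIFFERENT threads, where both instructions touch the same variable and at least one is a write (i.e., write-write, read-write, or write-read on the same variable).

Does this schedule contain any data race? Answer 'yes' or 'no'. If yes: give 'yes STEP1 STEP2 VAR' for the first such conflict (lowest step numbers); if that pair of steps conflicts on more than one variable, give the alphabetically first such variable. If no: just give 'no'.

Answer: no

Derivation:
Steps 1,2: B(r=-,w=x) vs A(r=z,w=z). No conflict.
Steps 2,3: A(r=z,w=z) vs B(r=-,w=x). No conflict.
Steps 3,4: same thread (B). No race.
Steps 4,5: B(r=x,w=x) vs A(r=y,w=y). No conflict.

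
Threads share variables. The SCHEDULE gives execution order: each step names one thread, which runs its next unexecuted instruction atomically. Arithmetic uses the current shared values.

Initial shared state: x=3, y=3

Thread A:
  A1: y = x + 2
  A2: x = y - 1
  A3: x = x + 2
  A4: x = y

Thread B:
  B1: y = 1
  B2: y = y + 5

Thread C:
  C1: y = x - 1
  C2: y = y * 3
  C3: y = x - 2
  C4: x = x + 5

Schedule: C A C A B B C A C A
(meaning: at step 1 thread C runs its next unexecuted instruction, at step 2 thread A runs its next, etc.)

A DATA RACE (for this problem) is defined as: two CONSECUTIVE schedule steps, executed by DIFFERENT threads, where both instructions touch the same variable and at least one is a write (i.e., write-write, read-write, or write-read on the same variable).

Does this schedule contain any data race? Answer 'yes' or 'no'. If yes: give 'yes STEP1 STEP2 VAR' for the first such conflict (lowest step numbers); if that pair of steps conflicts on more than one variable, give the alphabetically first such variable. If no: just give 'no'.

Steps 1,2: C(y = x - 1) vs A(y = x + 2). RACE on y (W-W).
Steps 2,3: A(y = x + 2) vs C(y = y * 3). RACE on y (W-W).
Steps 3,4: C(y = y * 3) vs A(x = y - 1). RACE on y (W-R).
Steps 4,5: A(x = y - 1) vs B(y = 1). RACE on y (R-W).
Steps 5,6: same thread (B). No race.
Steps 6,7: B(y = y + 5) vs C(y = x - 2). RACE on y (W-W).
Steps 7,8: C(y = x - 2) vs A(x = x + 2). RACE on x (R-W).
Steps 8,9: A(x = x + 2) vs C(x = x + 5). RACE on x (W-W).
Steps 9,10: C(x = x + 5) vs A(x = y). RACE on x (W-W).
First conflict at steps 1,2.

Answer: yes 1 2 y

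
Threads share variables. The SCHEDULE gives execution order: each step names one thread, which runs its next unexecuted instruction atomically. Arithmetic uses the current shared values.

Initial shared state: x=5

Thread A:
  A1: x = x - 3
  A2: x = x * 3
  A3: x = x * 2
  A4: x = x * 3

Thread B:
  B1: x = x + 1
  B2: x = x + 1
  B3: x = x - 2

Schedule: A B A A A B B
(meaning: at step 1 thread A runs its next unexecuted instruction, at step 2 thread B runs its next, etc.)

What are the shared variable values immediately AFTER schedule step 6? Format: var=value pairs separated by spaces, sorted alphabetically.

Step 1: thread A executes A1 (x = x - 3). Shared: x=2. PCs: A@1 B@0
Step 2: thread B executes B1 (x = x + 1). Shared: x=3. PCs: A@1 B@1
Step 3: thread A executes A2 (x = x * 3). Shared: x=9. PCs: A@2 B@1
Step 4: thread A executes A3 (x = x * 2). Shared: x=18. PCs: A@3 B@1
Step 5: thread A executes A4 (x = x * 3). Shared: x=54. PCs: A@4 B@1
Step 6: thread B executes B2 (x = x + 1). Shared: x=55. PCs: A@4 B@2

Answer: x=55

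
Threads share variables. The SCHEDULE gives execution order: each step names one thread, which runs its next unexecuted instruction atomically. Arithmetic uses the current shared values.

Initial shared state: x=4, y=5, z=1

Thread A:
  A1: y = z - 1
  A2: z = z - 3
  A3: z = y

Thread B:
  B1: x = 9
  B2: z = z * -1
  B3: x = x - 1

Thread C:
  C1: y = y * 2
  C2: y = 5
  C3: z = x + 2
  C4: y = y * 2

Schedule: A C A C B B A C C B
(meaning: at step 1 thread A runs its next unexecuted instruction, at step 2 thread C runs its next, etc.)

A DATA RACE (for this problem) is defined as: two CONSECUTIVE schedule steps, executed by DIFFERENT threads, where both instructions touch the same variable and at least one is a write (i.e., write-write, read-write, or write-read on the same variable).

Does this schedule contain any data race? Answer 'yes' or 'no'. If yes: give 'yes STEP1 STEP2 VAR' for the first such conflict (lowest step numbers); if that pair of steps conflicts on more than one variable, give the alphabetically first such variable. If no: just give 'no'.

Answer: yes 1 2 y

Derivation:
Steps 1,2: A(y = z - 1) vs C(y = y * 2). RACE on y (W-W).
Steps 2,3: C(r=y,w=y) vs A(r=z,w=z). No conflict.
Steps 3,4: A(r=z,w=z) vs C(r=-,w=y). No conflict.
Steps 4,5: C(r=-,w=y) vs B(r=-,w=x). No conflict.
Steps 5,6: same thread (B). No race.
Steps 6,7: B(z = z * -1) vs A(z = y). RACE on z (W-W).
Steps 7,8: A(z = y) vs C(z = x + 2). RACE on z (W-W).
Steps 8,9: same thread (C). No race.
Steps 9,10: C(r=y,w=y) vs B(r=x,w=x). No conflict.
First conflict at steps 1,2.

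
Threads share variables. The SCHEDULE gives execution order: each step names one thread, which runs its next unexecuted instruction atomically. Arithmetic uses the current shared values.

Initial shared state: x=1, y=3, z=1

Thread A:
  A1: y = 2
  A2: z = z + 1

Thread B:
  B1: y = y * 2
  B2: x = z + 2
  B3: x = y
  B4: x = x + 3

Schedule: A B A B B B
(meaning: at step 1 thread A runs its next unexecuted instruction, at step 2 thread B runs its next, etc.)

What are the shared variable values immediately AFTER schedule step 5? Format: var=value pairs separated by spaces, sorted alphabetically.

Step 1: thread A executes A1 (y = 2). Shared: x=1 y=2 z=1. PCs: A@1 B@0
Step 2: thread B executes B1 (y = y * 2). Shared: x=1 y=4 z=1. PCs: A@1 B@1
Step 3: thread A executes A2 (z = z + 1). Shared: x=1 y=4 z=2. PCs: A@2 B@1
Step 4: thread B executes B2 (x = z + 2). Shared: x=4 y=4 z=2. PCs: A@2 B@2
Step 5: thread B executes B3 (x = y). Shared: x=4 y=4 z=2. PCs: A@2 B@3

Answer: x=4 y=4 z=2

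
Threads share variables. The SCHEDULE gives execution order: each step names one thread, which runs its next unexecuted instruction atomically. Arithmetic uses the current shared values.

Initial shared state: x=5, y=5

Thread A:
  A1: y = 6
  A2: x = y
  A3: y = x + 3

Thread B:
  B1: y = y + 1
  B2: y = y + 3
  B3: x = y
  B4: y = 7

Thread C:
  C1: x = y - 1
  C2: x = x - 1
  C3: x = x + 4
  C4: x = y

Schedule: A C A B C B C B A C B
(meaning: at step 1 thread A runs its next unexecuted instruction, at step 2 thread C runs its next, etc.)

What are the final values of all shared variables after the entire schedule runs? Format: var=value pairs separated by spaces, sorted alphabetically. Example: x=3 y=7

Answer: x=13 y=7

Derivation:
Step 1: thread A executes A1 (y = 6). Shared: x=5 y=6. PCs: A@1 B@0 C@0
Step 2: thread C executes C1 (x = y - 1). Shared: x=5 y=6. PCs: A@1 B@0 C@1
Step 3: thread A executes A2 (x = y). Shared: x=6 y=6. PCs: A@2 B@0 C@1
Step 4: thread B executes B1 (y = y + 1). Shared: x=6 y=7. PCs: A@2 B@1 C@1
Step 5: thread C executes C2 (x = x - 1). Shared: x=5 y=7. PCs: A@2 B@1 C@2
Step 6: thread B executes B2 (y = y + 3). Shared: x=5 y=10. PCs: A@2 B@2 C@2
Step 7: thread C executes C3 (x = x + 4). Shared: x=9 y=10. PCs: A@2 B@2 C@3
Step 8: thread B executes B3 (x = y). Shared: x=10 y=10. PCs: A@2 B@3 C@3
Step 9: thread A executes A3 (y = x + 3). Shared: x=10 y=13. PCs: A@3 B@3 C@3
Step 10: thread C executes C4 (x = y). Shared: x=13 y=13. PCs: A@3 B@3 C@4
Step 11: thread B executes B4 (y = 7). Shared: x=13 y=7. PCs: A@3 B@4 C@4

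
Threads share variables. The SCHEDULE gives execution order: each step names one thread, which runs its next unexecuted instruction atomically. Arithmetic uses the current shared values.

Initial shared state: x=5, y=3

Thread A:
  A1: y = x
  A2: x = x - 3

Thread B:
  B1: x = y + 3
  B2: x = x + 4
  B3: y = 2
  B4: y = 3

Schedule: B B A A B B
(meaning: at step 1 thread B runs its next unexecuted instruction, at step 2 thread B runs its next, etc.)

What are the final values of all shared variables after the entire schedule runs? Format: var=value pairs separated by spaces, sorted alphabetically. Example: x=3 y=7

Answer: x=7 y=3

Derivation:
Step 1: thread B executes B1 (x = y + 3). Shared: x=6 y=3. PCs: A@0 B@1
Step 2: thread B executes B2 (x = x + 4). Shared: x=10 y=3. PCs: A@0 B@2
Step 3: thread A executes A1 (y = x). Shared: x=10 y=10. PCs: A@1 B@2
Step 4: thread A executes A2 (x = x - 3). Shared: x=7 y=10. PCs: A@2 B@2
Step 5: thread B executes B3 (y = 2). Shared: x=7 y=2. PCs: A@2 B@3
Step 6: thread B executes B4 (y = 3). Shared: x=7 y=3. PCs: A@2 B@4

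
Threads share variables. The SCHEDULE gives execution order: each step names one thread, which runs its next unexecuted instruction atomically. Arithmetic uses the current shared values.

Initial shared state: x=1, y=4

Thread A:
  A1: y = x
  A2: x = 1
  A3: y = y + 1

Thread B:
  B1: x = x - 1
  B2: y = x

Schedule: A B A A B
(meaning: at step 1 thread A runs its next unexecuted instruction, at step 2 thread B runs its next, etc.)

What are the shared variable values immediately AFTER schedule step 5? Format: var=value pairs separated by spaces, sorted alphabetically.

Step 1: thread A executes A1 (y = x). Shared: x=1 y=1. PCs: A@1 B@0
Step 2: thread B executes B1 (x = x - 1). Shared: x=0 y=1. PCs: A@1 B@1
Step 3: thread A executes A2 (x = 1). Shared: x=1 y=1. PCs: A@2 B@1
Step 4: thread A executes A3 (y = y + 1). Shared: x=1 y=2. PCs: A@3 B@1
Step 5: thread B executes B2 (y = x). Shared: x=1 y=1. PCs: A@3 B@2

Answer: x=1 y=1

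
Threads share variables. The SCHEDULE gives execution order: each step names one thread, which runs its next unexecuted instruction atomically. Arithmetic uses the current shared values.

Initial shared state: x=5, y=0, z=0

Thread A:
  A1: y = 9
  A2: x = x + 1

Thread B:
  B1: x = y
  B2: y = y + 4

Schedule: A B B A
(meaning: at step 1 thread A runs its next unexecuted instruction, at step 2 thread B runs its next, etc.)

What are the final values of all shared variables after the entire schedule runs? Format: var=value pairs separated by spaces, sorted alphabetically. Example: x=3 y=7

Answer: x=10 y=13 z=0

Derivation:
Step 1: thread A executes A1 (y = 9). Shared: x=5 y=9 z=0. PCs: A@1 B@0
Step 2: thread B executes B1 (x = y). Shared: x=9 y=9 z=0. PCs: A@1 B@1
Step 3: thread B executes B2 (y = y + 4). Shared: x=9 y=13 z=0. PCs: A@1 B@2
Step 4: thread A executes A2 (x = x + 1). Shared: x=10 y=13 z=0. PCs: A@2 B@2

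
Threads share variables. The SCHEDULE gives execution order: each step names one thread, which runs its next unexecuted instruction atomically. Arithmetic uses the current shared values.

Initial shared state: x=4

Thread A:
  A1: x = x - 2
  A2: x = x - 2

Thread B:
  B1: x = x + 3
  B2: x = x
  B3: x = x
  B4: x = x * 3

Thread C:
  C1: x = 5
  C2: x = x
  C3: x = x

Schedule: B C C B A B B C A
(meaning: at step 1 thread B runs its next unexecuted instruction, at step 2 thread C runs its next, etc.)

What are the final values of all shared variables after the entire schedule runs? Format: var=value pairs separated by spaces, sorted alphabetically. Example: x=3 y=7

Answer: x=7

Derivation:
Step 1: thread B executes B1 (x = x + 3). Shared: x=7. PCs: A@0 B@1 C@0
Step 2: thread C executes C1 (x = 5). Shared: x=5. PCs: A@0 B@1 C@1
Step 3: thread C executes C2 (x = x). Shared: x=5. PCs: A@0 B@1 C@2
Step 4: thread B executes B2 (x = x). Shared: x=5. PCs: A@0 B@2 C@2
Step 5: thread A executes A1 (x = x - 2). Shared: x=3. PCs: A@1 B@2 C@2
Step 6: thread B executes B3 (x = x). Shared: x=3. PCs: A@1 B@3 C@2
Step 7: thread B executes B4 (x = x * 3). Shared: x=9. PCs: A@1 B@4 C@2
Step 8: thread C executes C3 (x = x). Shared: x=9. PCs: A@1 B@4 C@3
Step 9: thread A executes A2 (x = x - 2). Shared: x=7. PCs: A@2 B@4 C@3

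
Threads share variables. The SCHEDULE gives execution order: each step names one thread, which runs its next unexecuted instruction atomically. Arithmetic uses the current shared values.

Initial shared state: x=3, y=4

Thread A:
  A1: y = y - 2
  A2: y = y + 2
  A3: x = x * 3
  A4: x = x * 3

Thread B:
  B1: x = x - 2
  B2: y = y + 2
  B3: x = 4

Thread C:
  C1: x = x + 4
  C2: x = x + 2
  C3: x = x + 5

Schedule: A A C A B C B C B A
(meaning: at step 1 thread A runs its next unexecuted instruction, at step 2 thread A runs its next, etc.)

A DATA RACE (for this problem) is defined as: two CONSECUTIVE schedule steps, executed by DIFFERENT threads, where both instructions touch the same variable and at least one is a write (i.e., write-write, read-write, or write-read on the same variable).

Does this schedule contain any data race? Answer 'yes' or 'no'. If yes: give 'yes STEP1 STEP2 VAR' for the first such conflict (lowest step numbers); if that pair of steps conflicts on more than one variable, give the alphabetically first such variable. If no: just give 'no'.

Answer: yes 3 4 x

Derivation:
Steps 1,2: same thread (A). No race.
Steps 2,3: A(r=y,w=y) vs C(r=x,w=x). No conflict.
Steps 3,4: C(x = x + 4) vs A(x = x * 3). RACE on x (W-W).
Steps 4,5: A(x = x * 3) vs B(x = x - 2). RACE on x (W-W).
Steps 5,6: B(x = x - 2) vs C(x = x + 2). RACE on x (W-W).
Steps 6,7: C(r=x,w=x) vs B(r=y,w=y). No conflict.
Steps 7,8: B(r=y,w=y) vs C(r=x,w=x). No conflict.
Steps 8,9: C(x = x + 5) vs B(x = 4). RACE on x (W-W).
Steps 9,10: B(x = 4) vs A(x = x * 3). RACE on x (W-W).
First conflict at steps 3,4.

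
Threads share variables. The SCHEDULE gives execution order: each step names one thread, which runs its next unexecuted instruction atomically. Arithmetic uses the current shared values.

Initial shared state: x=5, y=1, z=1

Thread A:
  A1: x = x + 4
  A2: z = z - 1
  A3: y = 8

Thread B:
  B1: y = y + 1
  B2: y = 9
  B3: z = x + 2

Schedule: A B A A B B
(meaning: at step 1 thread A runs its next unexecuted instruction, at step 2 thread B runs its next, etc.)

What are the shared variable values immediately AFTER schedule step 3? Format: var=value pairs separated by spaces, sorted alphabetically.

Answer: x=9 y=2 z=0

Derivation:
Step 1: thread A executes A1 (x = x + 4). Shared: x=9 y=1 z=1. PCs: A@1 B@0
Step 2: thread B executes B1 (y = y + 1). Shared: x=9 y=2 z=1. PCs: A@1 B@1
Step 3: thread A executes A2 (z = z - 1). Shared: x=9 y=2 z=0. PCs: A@2 B@1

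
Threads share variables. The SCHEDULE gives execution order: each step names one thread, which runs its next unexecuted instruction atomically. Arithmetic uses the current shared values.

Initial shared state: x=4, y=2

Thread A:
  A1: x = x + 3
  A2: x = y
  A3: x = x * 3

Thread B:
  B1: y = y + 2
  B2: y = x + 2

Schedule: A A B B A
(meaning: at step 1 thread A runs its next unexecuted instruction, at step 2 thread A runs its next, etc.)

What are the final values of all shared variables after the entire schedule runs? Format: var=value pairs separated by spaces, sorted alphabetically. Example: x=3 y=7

Answer: x=6 y=4

Derivation:
Step 1: thread A executes A1 (x = x + 3). Shared: x=7 y=2. PCs: A@1 B@0
Step 2: thread A executes A2 (x = y). Shared: x=2 y=2. PCs: A@2 B@0
Step 3: thread B executes B1 (y = y + 2). Shared: x=2 y=4. PCs: A@2 B@1
Step 4: thread B executes B2 (y = x + 2). Shared: x=2 y=4. PCs: A@2 B@2
Step 5: thread A executes A3 (x = x * 3). Shared: x=6 y=4. PCs: A@3 B@2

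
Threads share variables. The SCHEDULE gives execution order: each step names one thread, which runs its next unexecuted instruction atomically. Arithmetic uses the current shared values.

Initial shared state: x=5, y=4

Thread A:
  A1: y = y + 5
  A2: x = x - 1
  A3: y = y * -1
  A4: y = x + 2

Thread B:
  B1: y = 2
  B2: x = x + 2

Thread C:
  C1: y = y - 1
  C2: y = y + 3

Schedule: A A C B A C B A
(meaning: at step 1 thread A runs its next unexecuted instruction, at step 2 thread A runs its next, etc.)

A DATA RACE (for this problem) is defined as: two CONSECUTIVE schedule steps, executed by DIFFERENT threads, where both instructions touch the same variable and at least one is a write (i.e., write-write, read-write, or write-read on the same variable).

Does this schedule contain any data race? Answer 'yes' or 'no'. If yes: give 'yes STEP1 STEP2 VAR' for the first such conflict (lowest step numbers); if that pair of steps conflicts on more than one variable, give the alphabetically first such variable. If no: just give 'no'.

Steps 1,2: same thread (A). No race.
Steps 2,3: A(r=x,w=x) vs C(r=y,w=y). No conflict.
Steps 3,4: C(y = y - 1) vs B(y = 2). RACE on y (W-W).
Steps 4,5: B(y = 2) vs A(y = y * -1). RACE on y (W-W).
Steps 5,6: A(y = y * -1) vs C(y = y + 3). RACE on y (W-W).
Steps 6,7: C(r=y,w=y) vs B(r=x,w=x). No conflict.
Steps 7,8: B(x = x + 2) vs A(y = x + 2). RACE on x (W-R).
First conflict at steps 3,4.

Answer: yes 3 4 y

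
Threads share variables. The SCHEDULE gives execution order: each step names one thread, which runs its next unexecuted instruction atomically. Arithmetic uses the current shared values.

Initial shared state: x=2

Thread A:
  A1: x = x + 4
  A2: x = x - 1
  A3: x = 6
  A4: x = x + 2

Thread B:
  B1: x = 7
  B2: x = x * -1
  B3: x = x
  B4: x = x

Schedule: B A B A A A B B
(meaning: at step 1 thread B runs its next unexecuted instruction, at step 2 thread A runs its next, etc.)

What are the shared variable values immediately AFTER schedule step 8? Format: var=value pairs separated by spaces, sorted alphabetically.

Answer: x=8

Derivation:
Step 1: thread B executes B1 (x = 7). Shared: x=7. PCs: A@0 B@1
Step 2: thread A executes A1 (x = x + 4). Shared: x=11. PCs: A@1 B@1
Step 3: thread B executes B2 (x = x * -1). Shared: x=-11. PCs: A@1 B@2
Step 4: thread A executes A2 (x = x - 1). Shared: x=-12. PCs: A@2 B@2
Step 5: thread A executes A3 (x = 6). Shared: x=6. PCs: A@3 B@2
Step 6: thread A executes A4 (x = x + 2). Shared: x=8. PCs: A@4 B@2
Step 7: thread B executes B3 (x = x). Shared: x=8. PCs: A@4 B@3
Step 8: thread B executes B4 (x = x). Shared: x=8. PCs: A@4 B@4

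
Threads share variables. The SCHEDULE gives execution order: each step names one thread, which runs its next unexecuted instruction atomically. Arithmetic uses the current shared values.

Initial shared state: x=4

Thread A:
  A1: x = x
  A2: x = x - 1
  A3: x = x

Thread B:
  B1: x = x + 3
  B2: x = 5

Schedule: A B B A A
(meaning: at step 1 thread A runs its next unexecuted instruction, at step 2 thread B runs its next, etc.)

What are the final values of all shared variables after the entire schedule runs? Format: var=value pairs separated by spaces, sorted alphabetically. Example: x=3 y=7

Step 1: thread A executes A1 (x = x). Shared: x=4. PCs: A@1 B@0
Step 2: thread B executes B1 (x = x + 3). Shared: x=7. PCs: A@1 B@1
Step 3: thread B executes B2 (x = 5). Shared: x=5. PCs: A@1 B@2
Step 4: thread A executes A2 (x = x - 1). Shared: x=4. PCs: A@2 B@2
Step 5: thread A executes A3 (x = x). Shared: x=4. PCs: A@3 B@2

Answer: x=4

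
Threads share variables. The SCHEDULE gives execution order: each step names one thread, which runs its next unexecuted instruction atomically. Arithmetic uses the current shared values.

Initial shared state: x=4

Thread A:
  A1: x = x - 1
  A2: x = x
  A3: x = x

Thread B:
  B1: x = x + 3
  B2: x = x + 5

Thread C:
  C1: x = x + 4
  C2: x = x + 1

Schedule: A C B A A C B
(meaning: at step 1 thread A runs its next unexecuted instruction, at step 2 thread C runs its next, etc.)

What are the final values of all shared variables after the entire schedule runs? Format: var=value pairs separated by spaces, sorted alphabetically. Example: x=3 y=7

Answer: x=16

Derivation:
Step 1: thread A executes A1 (x = x - 1). Shared: x=3. PCs: A@1 B@0 C@0
Step 2: thread C executes C1 (x = x + 4). Shared: x=7. PCs: A@1 B@0 C@1
Step 3: thread B executes B1 (x = x + 3). Shared: x=10. PCs: A@1 B@1 C@1
Step 4: thread A executes A2 (x = x). Shared: x=10. PCs: A@2 B@1 C@1
Step 5: thread A executes A3 (x = x). Shared: x=10. PCs: A@3 B@1 C@1
Step 6: thread C executes C2 (x = x + 1). Shared: x=11. PCs: A@3 B@1 C@2
Step 7: thread B executes B2 (x = x + 5). Shared: x=16. PCs: A@3 B@2 C@2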